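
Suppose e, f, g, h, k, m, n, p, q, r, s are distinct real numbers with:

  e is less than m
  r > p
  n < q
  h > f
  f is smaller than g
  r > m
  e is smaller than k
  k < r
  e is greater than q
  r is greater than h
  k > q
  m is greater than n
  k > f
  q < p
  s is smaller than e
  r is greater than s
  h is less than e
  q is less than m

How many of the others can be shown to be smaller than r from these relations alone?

9

Directly below r: s, h, p, m, k.
One step further: n, f, q, e (9 so far).
No other element is forced below r by the given relations, so the count is 9.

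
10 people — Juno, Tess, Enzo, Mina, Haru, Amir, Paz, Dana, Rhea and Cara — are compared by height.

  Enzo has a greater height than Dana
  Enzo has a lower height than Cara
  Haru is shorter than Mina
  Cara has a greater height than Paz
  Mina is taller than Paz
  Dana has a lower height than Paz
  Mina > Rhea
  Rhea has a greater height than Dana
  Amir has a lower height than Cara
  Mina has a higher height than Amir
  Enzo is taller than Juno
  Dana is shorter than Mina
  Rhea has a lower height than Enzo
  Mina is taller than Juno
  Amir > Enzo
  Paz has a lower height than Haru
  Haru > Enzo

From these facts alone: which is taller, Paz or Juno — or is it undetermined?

Following every chain through Juno: above Juno we get Enzo, Amir, Haru, Cara, Mina.
Paz is not reached, and no chain runs the other way from Paz to Juno.
So the given relations leave the order of Juno and Paz undetermined.

undetermined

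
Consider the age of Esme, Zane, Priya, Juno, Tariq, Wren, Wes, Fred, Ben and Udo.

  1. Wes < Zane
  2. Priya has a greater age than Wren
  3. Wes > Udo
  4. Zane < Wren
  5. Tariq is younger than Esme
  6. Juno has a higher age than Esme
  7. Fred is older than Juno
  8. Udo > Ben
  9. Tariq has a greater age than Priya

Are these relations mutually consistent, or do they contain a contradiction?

consistent

Every relation is compatible with Ben < Udo < Wes < Zane < Wren < Priya < Tariq < Esme < Juno < Fred; the set is consistent.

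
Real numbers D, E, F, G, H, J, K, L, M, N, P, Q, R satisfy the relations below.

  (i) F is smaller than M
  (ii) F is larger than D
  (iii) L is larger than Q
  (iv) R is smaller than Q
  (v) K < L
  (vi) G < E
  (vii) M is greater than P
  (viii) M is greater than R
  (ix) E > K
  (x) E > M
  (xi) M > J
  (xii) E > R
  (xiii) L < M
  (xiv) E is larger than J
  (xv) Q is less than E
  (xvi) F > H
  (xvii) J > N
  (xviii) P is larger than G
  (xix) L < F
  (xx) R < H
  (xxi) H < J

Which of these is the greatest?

E

Chaining downward from E: directly below it, G, R, Q, K, J, M; then N, H, L, F, P; then D.
That covers every other element, and nothing is given above E, so E is the greatest.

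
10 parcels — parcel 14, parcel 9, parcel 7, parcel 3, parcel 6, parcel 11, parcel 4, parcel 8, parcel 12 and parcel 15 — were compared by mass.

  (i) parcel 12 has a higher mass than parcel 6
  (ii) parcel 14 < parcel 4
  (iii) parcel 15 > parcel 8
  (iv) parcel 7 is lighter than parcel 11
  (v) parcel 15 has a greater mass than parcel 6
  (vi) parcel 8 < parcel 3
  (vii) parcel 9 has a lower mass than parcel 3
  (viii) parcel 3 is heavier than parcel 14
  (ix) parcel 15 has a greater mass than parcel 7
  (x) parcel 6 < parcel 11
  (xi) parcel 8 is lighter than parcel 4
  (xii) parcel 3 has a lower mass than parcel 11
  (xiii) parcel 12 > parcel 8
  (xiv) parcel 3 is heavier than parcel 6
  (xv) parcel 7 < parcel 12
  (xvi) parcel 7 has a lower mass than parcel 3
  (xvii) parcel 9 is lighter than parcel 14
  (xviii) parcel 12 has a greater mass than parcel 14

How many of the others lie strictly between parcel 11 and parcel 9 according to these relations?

2

The relations place parcel 9 below parcel 11. An element lies strictly between them when it is forced above parcel 9 and also forced below parcel 11.
Above parcel 9: {parcel 14, parcel 3, parcel 12, parcel 4}. Below parcel 11: {parcel 8, parcel 7, parcel 6, parcel 14, parcel 3}.
Intersection: {parcel 14, parcel 3} — 2.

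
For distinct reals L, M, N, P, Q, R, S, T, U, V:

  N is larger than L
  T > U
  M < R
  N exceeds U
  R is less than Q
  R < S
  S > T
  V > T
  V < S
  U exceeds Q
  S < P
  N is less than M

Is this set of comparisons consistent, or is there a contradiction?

Chaining the given relations yields N < M < R < Q < U, so N < U. But one relation states U < N. These cannot both hold.

inconsistent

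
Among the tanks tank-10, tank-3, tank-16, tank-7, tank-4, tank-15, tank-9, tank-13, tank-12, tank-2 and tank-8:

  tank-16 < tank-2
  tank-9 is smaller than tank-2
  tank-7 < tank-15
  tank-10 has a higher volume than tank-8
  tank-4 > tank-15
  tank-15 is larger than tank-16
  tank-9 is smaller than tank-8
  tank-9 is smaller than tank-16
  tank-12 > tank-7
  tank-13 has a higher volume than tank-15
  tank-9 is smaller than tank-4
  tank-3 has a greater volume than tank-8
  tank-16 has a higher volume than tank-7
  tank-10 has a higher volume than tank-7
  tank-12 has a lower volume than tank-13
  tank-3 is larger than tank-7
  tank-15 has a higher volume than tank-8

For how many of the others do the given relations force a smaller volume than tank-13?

The elements the relations force below tank-13 are tank-7, tank-9, tank-8, tank-16, tank-12, tank-15 — no chain reaches any other.
That is 6.

6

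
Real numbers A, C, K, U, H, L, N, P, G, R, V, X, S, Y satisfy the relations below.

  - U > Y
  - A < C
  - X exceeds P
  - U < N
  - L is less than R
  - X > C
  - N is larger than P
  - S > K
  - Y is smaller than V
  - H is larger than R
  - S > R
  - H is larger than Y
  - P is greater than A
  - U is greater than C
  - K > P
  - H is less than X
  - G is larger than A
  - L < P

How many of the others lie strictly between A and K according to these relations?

1

Chaining upward from A reaches: P, C, U, G, N, X, S.
Chaining downward from K reaches: L, P.
Strictly between A and K are those in both lists: P — 1 element.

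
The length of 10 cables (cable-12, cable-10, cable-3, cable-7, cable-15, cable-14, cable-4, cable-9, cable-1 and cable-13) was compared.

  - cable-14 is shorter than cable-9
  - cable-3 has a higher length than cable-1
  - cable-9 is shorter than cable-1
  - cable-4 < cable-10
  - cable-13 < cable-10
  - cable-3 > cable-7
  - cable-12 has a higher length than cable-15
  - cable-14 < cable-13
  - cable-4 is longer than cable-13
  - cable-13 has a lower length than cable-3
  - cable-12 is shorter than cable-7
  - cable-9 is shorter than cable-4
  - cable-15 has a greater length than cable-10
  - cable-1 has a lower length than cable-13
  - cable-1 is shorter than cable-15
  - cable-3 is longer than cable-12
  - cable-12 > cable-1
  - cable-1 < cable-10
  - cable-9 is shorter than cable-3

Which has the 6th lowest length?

cable-10

Chaining the given pairs: cable-14 < cable-9 < cable-1 < cable-13 < cable-4 < cable-10 < cable-15 < cable-12 < cable-7 < cable-3.
Counting 6 from the smallest end gives cable-10.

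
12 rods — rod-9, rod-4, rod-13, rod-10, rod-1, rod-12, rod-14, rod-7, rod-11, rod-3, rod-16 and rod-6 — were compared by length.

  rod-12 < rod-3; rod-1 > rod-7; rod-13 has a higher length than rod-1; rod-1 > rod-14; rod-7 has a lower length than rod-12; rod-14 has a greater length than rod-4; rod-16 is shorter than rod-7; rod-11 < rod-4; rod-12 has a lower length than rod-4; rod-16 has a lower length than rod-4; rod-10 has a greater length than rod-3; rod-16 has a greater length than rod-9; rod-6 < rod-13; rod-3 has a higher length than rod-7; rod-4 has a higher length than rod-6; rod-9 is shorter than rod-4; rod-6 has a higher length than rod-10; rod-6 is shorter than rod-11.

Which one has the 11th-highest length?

Piecing the relations together gives one ordering: rod-9 < rod-16 < rod-7 < rod-12 < rod-3 < rod-10 < rod-6 < rod-11 < rod-4 < rod-14 < rod-1 < rod-13.
Counting 11 from the largest end gives rod-16.

rod-16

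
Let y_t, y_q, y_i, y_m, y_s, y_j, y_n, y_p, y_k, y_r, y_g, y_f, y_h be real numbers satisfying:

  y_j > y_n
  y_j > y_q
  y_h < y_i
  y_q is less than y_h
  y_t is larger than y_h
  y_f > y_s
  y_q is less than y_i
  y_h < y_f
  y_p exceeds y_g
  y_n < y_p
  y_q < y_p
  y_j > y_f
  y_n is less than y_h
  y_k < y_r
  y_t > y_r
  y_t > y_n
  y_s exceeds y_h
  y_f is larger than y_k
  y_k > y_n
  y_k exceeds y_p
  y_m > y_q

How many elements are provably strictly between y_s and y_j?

1

Chaining upward from y_s reaches: y_f.
Chaining downward from y_j reaches: y_n, y_q, y_g, y_p, y_k, y_h, y_f.
Strictly between y_s and y_j are those in both lists: y_f — 1 element.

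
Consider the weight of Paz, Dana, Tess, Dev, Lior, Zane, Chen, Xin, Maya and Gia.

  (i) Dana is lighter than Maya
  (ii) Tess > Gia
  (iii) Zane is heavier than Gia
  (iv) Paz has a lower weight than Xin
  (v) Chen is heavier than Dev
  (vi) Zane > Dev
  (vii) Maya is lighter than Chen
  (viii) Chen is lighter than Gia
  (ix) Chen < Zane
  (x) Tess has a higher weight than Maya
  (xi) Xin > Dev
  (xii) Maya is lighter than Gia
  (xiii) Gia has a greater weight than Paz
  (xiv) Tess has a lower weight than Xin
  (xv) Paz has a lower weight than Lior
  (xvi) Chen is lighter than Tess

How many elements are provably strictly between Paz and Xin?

The relations place Paz below Xin. An element lies strictly between them when it is forced above Paz and also forced below Xin.
Above Paz: {Lior, Gia, Zane, Tess}. Below Xin: {Dana, Maya, Dev, Chen, Gia, Tess}.
Intersection: {Gia, Tess} — 2.

2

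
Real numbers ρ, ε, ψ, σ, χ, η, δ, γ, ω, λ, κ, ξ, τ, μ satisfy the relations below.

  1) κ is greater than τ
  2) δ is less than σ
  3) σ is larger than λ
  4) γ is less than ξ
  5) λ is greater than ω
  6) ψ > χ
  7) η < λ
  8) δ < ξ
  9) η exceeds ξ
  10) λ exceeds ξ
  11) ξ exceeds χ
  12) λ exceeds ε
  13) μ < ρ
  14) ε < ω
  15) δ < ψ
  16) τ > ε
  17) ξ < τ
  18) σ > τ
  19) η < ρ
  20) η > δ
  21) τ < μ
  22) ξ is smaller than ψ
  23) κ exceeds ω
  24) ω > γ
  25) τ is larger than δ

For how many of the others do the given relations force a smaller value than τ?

From τ the given relations immediately reach ε, δ, ξ.
From those, γ, χ — 5 in total.
No other element is forced below τ by the given relations, so the count is 5.

5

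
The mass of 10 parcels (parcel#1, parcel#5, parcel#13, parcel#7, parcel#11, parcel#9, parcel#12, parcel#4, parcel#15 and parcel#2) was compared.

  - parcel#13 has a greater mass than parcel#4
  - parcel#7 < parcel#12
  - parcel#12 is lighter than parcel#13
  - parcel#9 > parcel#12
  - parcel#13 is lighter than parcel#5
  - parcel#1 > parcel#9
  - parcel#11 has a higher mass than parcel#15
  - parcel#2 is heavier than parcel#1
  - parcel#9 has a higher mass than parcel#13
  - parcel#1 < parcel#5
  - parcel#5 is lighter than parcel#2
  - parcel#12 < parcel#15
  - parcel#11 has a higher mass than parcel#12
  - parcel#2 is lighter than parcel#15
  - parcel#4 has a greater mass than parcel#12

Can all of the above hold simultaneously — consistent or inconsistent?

consistent

Every relation is compatible with parcel#7 < parcel#12 < parcel#4 < parcel#13 < parcel#9 < parcel#1 < parcel#5 < parcel#2 < parcel#15 < parcel#11; the set is consistent.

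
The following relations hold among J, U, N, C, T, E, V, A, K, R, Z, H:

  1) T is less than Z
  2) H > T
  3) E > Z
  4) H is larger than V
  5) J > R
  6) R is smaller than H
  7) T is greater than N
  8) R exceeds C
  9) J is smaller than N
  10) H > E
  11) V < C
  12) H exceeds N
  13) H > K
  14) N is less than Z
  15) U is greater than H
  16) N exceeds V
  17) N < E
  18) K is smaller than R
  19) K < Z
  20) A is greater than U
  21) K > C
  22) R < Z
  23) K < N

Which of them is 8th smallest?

Chaining the given pairs: V < C < K < R < J < N < T < Z < E < H < U < A.
The 8th smallest is Z.

Z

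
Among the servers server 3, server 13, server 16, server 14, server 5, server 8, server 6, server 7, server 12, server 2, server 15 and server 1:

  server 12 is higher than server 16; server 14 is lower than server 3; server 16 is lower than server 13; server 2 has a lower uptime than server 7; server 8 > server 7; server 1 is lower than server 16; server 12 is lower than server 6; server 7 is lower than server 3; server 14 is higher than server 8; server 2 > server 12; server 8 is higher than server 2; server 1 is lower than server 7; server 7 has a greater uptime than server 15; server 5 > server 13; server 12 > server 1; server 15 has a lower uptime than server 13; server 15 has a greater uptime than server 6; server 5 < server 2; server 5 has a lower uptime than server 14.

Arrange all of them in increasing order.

server 1 < server 16 < server 12 < server 6 < server 15 < server 13 < server 5 < server 2 < server 7 < server 8 < server 14 < server 3

Nothing is placed below server 1, so it is least; from there server 1 < server 16; server 16 < server 12; server 12 < server 6; server 6 < server 15; server 15 < server 13; server 13 < server 5; server 5 < server 2; server 2 < server 7; server 7 < server 8; server 8 < server 14; server 14 < server 3, each given directly.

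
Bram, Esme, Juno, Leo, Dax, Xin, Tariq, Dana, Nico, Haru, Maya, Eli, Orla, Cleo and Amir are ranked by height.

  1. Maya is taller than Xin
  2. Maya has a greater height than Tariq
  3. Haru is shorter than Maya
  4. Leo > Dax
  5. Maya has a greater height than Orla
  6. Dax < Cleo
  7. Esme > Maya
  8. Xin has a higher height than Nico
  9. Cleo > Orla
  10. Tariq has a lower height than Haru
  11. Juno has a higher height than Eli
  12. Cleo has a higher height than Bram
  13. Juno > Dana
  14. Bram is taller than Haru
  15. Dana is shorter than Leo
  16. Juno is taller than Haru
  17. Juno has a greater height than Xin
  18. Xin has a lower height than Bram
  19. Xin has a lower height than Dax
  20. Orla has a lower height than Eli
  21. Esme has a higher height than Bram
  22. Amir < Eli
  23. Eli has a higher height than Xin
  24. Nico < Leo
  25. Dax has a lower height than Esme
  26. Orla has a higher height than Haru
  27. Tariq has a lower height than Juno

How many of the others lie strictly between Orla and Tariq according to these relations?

Chaining upward from Tariq reaches: Haru, Bram, Eli, Juno, Maya, Cleo, Esme.
Chaining downward from Orla reaches: Haru.
Strictly between Tariq and Orla are those in both lists: Haru — 1 element.

1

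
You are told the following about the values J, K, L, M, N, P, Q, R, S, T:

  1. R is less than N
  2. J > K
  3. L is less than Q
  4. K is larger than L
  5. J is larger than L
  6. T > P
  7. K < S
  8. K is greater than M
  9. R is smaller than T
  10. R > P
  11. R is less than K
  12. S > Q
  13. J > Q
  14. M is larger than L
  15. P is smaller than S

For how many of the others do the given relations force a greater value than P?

6

Directly above P: R, S, T.
One step further: K, N (5 so far).
One step further: J (6 so far).
No other element is forced above P by the given relations, so the count is 6.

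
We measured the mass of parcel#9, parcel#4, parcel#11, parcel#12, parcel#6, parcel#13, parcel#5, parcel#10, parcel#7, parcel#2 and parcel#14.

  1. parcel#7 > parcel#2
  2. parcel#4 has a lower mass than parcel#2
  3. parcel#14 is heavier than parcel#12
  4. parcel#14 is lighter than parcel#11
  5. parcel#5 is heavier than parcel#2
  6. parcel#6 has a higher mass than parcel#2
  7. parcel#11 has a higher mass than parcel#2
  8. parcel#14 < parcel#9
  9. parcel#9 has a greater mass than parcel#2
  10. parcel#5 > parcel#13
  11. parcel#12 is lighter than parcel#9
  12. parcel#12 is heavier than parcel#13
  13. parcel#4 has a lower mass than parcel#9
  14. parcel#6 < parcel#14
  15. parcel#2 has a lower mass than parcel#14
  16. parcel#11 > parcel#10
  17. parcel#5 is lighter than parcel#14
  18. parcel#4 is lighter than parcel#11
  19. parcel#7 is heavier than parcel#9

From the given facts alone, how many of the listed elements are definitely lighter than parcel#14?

6

From parcel#14 the given relations immediately reach parcel#2, parcel#5, parcel#12, parcel#6.
From those, parcel#4, parcel#13 — 6 in total.
Nothing else is reachable below parcel#14; 6 in all.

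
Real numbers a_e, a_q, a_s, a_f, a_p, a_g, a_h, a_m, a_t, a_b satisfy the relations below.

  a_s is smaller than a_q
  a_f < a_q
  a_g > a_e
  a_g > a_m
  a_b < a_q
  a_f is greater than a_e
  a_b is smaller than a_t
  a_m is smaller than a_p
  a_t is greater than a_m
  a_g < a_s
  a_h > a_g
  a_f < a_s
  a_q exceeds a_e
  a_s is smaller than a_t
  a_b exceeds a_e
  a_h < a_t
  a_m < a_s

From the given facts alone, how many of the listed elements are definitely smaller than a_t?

7

The elements the relations force below a_t are a_m, a_e, a_g, a_h, a_f, a_s, a_b — no chain reaches any other.
That is 7.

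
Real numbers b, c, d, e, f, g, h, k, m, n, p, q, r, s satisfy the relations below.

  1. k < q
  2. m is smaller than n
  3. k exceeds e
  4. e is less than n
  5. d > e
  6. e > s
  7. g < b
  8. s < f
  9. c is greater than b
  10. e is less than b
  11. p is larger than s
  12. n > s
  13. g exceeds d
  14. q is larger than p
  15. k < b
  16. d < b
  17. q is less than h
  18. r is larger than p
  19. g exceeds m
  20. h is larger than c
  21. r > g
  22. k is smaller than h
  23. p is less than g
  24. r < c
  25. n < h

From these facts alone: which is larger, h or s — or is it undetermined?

h

Link the given pairs in sequence: s < e; e < d; d < g; g < r; r < c; c < h.
Chaining these gives s < e < d < g < r < c < h.
So h is larger.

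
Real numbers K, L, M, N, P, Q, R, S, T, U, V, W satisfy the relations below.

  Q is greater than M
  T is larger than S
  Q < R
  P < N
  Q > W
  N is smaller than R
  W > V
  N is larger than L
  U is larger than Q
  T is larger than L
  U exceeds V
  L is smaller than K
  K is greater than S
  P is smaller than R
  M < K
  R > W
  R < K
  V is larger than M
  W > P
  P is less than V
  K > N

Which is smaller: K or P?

Link the given pairs in sequence: P < V; V < W; W < Q; Q < R; R < K.
Chaining these gives P < V < W < Q < R < K.
So P < K; P is the smaller of the two.

P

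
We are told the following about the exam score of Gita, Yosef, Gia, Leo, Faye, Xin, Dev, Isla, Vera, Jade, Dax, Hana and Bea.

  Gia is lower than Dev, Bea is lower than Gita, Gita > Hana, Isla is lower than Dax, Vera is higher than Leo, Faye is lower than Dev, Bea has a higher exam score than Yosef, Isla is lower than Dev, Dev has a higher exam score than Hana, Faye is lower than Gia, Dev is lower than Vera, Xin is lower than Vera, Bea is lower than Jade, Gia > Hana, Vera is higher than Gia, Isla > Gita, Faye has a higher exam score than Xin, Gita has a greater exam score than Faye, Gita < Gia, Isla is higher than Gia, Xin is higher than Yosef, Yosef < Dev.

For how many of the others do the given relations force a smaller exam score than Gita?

5

Directly below Gita: Faye, Bea, Hana.
One step further: Yosef, Xin (5 so far).
Nothing else is reachable below Gita; 5 in all.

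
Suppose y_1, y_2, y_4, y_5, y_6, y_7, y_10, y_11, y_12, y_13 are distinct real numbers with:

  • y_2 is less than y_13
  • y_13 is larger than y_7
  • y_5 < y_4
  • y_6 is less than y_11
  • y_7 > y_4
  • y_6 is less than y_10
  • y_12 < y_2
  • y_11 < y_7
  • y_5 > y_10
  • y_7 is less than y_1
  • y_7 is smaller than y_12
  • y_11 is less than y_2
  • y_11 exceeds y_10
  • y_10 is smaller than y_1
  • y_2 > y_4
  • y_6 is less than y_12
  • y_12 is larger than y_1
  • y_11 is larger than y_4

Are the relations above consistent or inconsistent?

consistent

Every relation is compatible with y_6 < y_10 < y_5 < y_4 < y_11 < y_7 < y_1 < y_12 < y_2 < y_13; the set is consistent.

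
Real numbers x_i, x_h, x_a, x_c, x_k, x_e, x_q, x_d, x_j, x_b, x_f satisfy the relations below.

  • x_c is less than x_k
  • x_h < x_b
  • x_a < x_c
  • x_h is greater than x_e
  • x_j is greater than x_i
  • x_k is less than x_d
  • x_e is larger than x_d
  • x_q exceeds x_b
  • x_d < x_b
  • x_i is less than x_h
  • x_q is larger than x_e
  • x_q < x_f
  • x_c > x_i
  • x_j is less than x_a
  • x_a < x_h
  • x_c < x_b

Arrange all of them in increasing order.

x_i < x_j < x_a < x_c < x_k < x_d < x_e < x_h < x_b < x_q < x_f

Each adjacent pair is fixed by a given relation: x_i < x_j; x_j < x_a; x_a < x_c; x_c < x_k; x_k < x_d; x_d < x_e; x_e < x_h; x_h < x_b; x_b < x_q; x_q < x_f. Chaining them end to end gives the full order.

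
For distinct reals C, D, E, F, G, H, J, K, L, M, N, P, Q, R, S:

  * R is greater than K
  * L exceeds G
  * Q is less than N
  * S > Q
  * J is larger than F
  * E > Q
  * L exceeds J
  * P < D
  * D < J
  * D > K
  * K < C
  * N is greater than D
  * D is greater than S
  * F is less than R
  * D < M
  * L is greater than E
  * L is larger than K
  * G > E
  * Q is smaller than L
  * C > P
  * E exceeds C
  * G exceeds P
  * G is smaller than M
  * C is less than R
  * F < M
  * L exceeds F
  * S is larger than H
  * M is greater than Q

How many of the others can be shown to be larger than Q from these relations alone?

8

The elements the relations force above Q are S, D, E, J, G, L, M, N — no chain reaches any other.
That is 8.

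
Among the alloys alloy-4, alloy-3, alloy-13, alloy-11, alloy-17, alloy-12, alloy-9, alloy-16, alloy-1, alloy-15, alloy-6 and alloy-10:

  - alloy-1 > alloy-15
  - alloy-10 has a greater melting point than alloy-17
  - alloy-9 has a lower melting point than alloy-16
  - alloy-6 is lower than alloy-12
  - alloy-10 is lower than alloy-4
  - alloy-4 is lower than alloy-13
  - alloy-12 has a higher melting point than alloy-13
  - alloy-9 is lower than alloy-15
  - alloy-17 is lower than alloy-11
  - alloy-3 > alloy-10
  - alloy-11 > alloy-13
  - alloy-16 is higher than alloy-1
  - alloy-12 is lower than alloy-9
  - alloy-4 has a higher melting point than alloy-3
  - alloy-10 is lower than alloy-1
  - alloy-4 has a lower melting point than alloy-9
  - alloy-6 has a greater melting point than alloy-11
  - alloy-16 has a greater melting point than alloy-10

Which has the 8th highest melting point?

alloy-13

Chaining the given pairs: alloy-17 < alloy-10 < alloy-3 < alloy-4 < alloy-13 < alloy-11 < alloy-6 < alloy-12 < alloy-9 < alloy-15 < alloy-1 < alloy-16.
Counting 8 from the largest end gives alloy-13.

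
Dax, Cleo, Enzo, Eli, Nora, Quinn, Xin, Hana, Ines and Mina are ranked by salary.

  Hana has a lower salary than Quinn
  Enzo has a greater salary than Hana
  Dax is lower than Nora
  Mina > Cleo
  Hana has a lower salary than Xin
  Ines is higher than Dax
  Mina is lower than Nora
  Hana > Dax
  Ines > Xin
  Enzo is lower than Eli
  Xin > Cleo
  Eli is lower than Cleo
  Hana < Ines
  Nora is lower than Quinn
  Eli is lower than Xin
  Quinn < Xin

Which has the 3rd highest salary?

The consecutive relations fix a unique order: Dax < Hana < Enzo < Eli < Cleo < Mina < Nora < Quinn < Xin < Ines.
Counting 3 from the largest end gives Quinn.

Quinn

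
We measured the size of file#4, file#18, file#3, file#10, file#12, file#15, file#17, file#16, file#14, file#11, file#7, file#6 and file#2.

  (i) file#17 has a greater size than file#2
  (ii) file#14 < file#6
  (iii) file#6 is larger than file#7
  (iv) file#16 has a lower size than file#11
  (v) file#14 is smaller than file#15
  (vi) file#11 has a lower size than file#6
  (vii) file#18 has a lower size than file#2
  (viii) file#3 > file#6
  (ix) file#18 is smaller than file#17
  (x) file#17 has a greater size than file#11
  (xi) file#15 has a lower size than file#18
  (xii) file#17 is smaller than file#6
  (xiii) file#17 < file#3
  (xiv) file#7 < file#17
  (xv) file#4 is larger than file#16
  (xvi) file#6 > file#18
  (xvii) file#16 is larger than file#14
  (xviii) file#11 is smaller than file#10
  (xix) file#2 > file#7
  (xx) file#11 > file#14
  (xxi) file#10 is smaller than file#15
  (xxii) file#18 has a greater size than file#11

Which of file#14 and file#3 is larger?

file#14 < file#16 < file#11 < file#10 < file#15 < file#18 < file#2 < file#17 < file#6 < file#3, by transitivity through file#16, file#11, file#10, file#15, file#18, file#2, file#17, file#6.
So file#14 < file#3; file#3 is the larger of the two.

file#3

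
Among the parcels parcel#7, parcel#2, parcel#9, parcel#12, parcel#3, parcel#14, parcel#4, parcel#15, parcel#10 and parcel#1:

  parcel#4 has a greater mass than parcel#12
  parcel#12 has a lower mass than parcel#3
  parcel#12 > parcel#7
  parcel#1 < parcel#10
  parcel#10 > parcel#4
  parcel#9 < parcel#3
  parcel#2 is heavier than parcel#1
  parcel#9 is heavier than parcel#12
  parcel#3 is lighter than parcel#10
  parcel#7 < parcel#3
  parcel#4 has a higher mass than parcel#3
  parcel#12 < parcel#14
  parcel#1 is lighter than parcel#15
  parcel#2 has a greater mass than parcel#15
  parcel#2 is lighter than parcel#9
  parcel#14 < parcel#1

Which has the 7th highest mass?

parcel#1

Chaining the given pairs: parcel#7 < parcel#12 < parcel#14 < parcel#1 < parcel#15 < parcel#2 < parcel#9 < parcel#3 < parcel#4 < parcel#10.
Counting 7 from the largest end gives parcel#1.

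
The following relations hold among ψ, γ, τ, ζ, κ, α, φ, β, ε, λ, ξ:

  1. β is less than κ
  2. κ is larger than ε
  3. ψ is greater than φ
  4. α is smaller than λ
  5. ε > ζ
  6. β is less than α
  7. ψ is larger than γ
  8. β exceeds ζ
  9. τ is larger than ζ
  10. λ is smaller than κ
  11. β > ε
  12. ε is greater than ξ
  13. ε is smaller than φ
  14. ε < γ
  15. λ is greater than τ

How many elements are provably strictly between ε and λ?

2

The relations place ε below λ. An element lies strictly between them when it is forced above ε and also forced below λ.
Above ε: {γ, β, α, φ, ψ, κ}. Below λ: {ζ, ξ, β, τ, α}.
Intersection: {β, α} — 2.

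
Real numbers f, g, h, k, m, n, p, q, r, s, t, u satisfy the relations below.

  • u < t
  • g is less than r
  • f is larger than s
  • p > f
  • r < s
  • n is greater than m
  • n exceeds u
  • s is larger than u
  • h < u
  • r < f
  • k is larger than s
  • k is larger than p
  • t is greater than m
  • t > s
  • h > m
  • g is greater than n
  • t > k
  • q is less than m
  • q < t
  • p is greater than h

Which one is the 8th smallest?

Chaining the given pairs: q < m < h < u < n < g < r < s < f < p < k < t.
The 8th smallest is s.

s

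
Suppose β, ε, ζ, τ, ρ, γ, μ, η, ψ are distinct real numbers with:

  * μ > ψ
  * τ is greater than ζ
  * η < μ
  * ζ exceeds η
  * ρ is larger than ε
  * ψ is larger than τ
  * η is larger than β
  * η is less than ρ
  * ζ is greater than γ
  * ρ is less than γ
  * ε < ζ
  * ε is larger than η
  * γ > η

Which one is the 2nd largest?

The consecutive relations fix a unique order: β < η < ε < ρ < γ < ζ < τ < ψ < μ.
Counting 2 from the largest end gives ψ.

ψ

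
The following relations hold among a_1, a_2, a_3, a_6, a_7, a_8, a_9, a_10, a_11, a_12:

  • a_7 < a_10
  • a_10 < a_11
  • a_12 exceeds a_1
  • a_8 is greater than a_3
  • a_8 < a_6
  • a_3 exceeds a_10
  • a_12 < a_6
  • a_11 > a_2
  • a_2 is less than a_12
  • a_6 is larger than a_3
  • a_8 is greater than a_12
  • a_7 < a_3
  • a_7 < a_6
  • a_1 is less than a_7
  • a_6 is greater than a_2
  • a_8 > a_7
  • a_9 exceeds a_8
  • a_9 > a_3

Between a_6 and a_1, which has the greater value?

a_1 < a_7 < a_10 < a_3 < a_8 < a_6, by transitivity through a_7, a_10, a_3, a_8.
So a_1 < a_6; a_6 is the larger of the two.

a_6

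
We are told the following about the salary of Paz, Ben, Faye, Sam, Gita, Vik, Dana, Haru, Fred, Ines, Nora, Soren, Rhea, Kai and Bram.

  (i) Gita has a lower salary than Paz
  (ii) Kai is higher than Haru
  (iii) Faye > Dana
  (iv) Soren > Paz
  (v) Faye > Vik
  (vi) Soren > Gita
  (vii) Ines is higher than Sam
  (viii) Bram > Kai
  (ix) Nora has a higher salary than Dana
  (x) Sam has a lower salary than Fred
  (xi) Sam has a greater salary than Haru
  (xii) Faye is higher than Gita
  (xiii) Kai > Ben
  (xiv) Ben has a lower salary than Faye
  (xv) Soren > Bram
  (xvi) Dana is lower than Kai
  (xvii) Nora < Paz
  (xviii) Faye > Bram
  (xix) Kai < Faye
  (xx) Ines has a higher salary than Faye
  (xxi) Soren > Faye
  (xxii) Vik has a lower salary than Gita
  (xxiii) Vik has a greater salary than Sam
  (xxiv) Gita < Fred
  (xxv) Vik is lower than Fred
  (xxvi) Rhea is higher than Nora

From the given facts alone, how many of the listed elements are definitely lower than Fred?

4

The elements the relations force below Fred are Haru, Sam, Vik, Gita — no chain reaches any other.
That is 4.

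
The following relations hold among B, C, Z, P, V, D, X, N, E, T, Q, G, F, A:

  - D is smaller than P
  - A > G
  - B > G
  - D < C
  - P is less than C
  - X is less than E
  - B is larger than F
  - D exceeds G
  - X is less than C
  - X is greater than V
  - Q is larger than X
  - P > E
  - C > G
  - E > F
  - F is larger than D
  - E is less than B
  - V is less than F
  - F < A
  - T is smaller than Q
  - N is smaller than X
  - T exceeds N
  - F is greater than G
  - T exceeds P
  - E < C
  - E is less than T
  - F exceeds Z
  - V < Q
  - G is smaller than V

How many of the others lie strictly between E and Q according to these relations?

Chaining upward from E reaches: P, T, C, B.
Chaining downward from Q reaches: Z, G, N, V, D, X, F, P, T.
Strictly between E and Q are those in both lists: P, T — 2 elements.

2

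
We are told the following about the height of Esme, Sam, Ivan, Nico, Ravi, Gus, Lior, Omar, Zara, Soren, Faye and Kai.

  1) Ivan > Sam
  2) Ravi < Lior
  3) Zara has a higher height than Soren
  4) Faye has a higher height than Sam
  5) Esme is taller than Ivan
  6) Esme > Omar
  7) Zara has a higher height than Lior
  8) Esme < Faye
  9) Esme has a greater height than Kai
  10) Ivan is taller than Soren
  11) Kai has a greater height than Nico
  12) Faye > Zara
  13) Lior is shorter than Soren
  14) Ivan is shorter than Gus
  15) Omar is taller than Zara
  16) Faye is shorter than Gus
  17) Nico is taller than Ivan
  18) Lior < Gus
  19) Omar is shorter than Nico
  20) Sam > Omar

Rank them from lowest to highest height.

The consecutive links are each given: Ravi < Lior; Lior < Soren; Soren < Zara; Zara < Omar; Omar < Sam; Sam < Ivan; Ivan < Nico; Nico < Kai; Kai < Esme; Esme < Faye; Faye < Gus.

Ravi < Lior < Soren < Zara < Omar < Sam < Ivan < Nico < Kai < Esme < Faye < Gus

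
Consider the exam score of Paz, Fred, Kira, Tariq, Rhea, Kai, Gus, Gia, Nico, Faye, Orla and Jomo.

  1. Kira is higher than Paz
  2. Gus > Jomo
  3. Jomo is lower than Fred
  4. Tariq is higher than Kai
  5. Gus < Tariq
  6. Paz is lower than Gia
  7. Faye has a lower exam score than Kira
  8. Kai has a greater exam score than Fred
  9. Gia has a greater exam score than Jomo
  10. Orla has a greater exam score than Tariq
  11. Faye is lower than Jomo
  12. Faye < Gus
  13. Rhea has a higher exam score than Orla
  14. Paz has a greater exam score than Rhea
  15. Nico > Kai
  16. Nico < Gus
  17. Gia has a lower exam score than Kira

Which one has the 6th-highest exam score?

Piecing the relations together gives one ordering: Faye < Jomo < Fred < Kai < Nico < Gus < Tariq < Orla < Rhea < Paz < Gia < Kira.
Counting 6 from the largest end gives Tariq.

Tariq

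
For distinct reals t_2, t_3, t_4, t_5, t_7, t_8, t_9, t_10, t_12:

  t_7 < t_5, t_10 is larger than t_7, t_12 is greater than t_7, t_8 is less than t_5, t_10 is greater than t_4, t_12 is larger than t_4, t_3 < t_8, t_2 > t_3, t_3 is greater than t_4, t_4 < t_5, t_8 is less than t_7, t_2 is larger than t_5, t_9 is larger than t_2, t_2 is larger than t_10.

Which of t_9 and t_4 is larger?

t_4 < t_3 and t_3 < t_8 give t_4 < t_8.
With t_8 < t_7: t_4 < t_3 < t_8 < t_7.
Then t_7 < t_10 extends the chain to t_10.
Then t_10 < t_2 extends the chain to t_2.
Then t_2 < t_9 extends the chain to t_9.
So t_4 < t_9; t_9 is the larger of the two.

t_9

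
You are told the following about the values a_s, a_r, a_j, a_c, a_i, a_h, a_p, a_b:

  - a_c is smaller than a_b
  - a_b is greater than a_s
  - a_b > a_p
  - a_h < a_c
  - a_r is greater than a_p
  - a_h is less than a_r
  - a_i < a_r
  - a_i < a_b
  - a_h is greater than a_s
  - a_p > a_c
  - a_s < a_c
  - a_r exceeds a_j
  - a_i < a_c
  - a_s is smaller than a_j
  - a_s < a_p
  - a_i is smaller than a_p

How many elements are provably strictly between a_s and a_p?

2

The relations place a_s below a_p. An element lies strictly between them when it is forced above a_s and also forced below a_p.
Above a_s: {a_h, a_j, a_c, a_r, a_b}. Below a_p: {a_h, a_i, a_c}.
Intersection: {a_h, a_c} — 2.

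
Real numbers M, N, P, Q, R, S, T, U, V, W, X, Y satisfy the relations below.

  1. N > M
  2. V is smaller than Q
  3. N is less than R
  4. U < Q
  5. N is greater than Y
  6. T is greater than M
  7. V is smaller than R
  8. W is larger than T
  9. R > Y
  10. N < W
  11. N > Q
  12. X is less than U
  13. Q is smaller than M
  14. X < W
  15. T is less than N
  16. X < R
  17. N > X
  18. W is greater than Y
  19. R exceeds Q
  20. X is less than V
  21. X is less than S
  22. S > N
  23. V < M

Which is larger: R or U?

The relevant relations are U < Q; Q < M; M < T; T < N; N < R.
Chaining these gives U < Q < M < T < N < R.
So U < R; R is the larger of the two.

R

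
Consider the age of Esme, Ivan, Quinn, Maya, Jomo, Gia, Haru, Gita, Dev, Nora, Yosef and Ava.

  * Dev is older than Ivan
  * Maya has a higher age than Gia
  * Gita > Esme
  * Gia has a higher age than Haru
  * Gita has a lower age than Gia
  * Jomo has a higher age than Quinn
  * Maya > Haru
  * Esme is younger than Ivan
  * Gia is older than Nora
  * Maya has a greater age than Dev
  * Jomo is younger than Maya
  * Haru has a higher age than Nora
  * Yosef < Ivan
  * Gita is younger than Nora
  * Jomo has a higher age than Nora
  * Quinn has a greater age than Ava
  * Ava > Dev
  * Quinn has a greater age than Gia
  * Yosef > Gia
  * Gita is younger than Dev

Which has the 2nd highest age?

The consecutive relations fix a unique order: Esme < Gita < Nora < Haru < Gia < Yosef < Ivan < Dev < Ava < Quinn < Jomo < Maya.
The 2nd largest is Jomo.

Jomo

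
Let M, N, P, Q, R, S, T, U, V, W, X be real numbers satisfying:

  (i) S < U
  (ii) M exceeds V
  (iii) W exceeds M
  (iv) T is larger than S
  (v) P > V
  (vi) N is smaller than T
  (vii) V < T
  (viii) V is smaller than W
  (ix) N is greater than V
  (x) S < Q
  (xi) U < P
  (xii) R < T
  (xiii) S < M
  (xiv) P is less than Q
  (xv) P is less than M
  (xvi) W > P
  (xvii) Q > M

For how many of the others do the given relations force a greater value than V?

From V the given relations immediately reach N, T, P, M, W.
From those, Q — 6 in total.
Nothing else is reachable above V; 6 in all.

6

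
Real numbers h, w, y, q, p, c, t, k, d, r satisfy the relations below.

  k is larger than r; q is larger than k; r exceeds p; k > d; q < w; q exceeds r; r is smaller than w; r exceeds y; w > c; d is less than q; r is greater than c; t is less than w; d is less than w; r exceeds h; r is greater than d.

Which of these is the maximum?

w

Chaining downward from w: directly below it, d, t, c, r, q; then y, p, h, k.
That covers every other element, and nothing is given above w, so w is the maximum.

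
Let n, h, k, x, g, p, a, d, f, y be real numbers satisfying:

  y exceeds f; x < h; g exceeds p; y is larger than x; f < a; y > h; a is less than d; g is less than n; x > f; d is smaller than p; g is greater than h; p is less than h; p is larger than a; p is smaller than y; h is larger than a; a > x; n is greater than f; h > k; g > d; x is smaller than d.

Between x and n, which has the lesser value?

x < a and a < d give x < d.
With d < p: x < a < d < p.
With p < h: x < a < d < p < h.
With h < g: x < a < d < p < h < g.
Then g < n extends the chain to n.
So x < n; x is the smaller of the two.

x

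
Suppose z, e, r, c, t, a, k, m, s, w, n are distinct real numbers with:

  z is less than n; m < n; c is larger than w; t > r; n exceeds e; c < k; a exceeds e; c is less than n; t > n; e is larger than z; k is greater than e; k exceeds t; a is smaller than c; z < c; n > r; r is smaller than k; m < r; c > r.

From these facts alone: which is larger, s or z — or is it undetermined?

Following every chain through z: above z we get e, a, c, n, t, k.
s is not reached, and no chain runs the other way from s to z.
So the given relations leave the order of z and s undetermined.

undetermined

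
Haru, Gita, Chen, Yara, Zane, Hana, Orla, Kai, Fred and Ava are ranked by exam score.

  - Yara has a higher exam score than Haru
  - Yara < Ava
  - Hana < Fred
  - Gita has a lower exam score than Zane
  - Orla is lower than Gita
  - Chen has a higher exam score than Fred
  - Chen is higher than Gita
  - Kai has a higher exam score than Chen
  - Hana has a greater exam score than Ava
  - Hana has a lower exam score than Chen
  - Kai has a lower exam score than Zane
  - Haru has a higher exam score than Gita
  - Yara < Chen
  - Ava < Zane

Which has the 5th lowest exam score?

Piecing the relations together gives one ordering: Orla < Gita < Haru < Yara < Ava < Hana < Fred < Chen < Kai < Zane.
Counting 5 from the smallest end gives Ava.

Ava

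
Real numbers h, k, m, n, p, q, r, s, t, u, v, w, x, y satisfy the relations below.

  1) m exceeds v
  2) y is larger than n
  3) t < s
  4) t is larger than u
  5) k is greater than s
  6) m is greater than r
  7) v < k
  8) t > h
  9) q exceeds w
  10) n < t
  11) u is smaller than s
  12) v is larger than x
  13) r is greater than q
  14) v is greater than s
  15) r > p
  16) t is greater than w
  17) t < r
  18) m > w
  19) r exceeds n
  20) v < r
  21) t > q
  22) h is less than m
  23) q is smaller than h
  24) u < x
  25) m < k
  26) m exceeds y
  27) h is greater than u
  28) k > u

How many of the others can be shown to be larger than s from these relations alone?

4

From s the given relations immediately reach v, k.
From those, r, m — 4 in total.
No other element is forced above s by the given relations, so the count is 4.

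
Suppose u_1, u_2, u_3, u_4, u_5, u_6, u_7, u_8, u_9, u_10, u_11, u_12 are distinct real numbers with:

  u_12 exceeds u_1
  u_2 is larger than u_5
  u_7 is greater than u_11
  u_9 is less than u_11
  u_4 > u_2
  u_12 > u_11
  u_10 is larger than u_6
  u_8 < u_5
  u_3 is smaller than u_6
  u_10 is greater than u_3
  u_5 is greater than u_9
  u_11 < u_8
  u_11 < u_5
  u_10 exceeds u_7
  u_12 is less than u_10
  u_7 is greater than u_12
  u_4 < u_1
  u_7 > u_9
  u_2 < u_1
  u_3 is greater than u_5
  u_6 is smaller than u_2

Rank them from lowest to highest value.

u_9 < u_11 < u_8 < u_5 < u_3 < u_6 < u_2 < u_4 < u_1 < u_12 < u_7 < u_10

Each adjacent pair is fixed by a given relation: u_9 < u_11; u_11 < u_8; u_8 < u_5; u_5 < u_3; u_3 < u_6; u_6 < u_2; u_2 < u_4; u_4 < u_1; u_1 < u_12; u_12 < u_7; u_7 < u_10. Chaining them end to end gives the full order.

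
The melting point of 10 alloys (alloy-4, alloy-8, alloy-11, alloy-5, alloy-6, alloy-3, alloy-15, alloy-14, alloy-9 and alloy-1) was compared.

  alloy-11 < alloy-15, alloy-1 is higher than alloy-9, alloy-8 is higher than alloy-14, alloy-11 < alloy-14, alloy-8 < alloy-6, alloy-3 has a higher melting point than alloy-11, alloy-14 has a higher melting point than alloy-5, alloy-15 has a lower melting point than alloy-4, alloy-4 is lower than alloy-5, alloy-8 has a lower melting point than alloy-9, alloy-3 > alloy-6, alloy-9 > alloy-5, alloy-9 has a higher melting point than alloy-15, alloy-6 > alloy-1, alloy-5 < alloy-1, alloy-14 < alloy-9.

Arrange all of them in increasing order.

alloy-11 < alloy-15 < alloy-4 < alloy-5 < alloy-14 < alloy-8 < alloy-9 < alloy-1 < alloy-6 < alloy-3

Each adjacent pair is fixed by a given relation: alloy-11 < alloy-15; alloy-15 < alloy-4; alloy-4 < alloy-5; alloy-5 < alloy-14; alloy-14 < alloy-8; alloy-8 < alloy-9; alloy-9 < alloy-1; alloy-1 < alloy-6; alloy-6 < alloy-3. Chaining them end to end gives the full order.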